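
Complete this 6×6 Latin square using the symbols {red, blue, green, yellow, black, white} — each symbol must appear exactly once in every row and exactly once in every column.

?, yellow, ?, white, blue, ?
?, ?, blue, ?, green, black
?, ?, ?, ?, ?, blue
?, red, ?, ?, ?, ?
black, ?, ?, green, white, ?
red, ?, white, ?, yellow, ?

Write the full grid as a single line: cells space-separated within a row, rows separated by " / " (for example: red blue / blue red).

Cell (r1,c1): row 1 has {blue,yellow,white}; column 1 has {red,black} → green.
Cell (r1,c6): row 1 has {blue,green,yellow,white}; column 6 has {blue,black} → red.
Cell (r2,c2): row 2 has {blue,green,black}; column 2 has {red,yellow} → white.
Cell (r4,c5): row 4 has {red}; column 5 has {blue,green,yellow,white} → black.
Cell (r5,c2): row 5 has {green,black,white}; column 2 has {red,yellow,white} → blue.
Cell (r5,c6): row 5 has {blue,green,black,white}; column 6 has {red,blue,black} → yellow.
Cell (r6,c6): row 6 has {red,yellow,white}; column 6 has {red,blue,yellow,black} → green.
Cell (r1,c3): row 1 has {red,blue,green,yellow,white}; column 3 has {blue,white} → black.
Cell (r2,c1): row 2 has {blue,green,black,white}; column 1 has {red,green,black} → yellow.
Cell (r2,c4): row 2 has {blue,green,yellow,black,white}; column 4 has {green,white} → red.
Cell (r3,c1): row 3 has {blue}; column 1 has {red,green,yellow,black} → white.
Cell (r3,c5): row 3 has {blue,white}; column 5 has {blue,green,yellow,black,white} → red.
Cell (r4,c1): row 4 has {red,black}; column 1 has {red,green,yellow,black,white} → blue.
Cell (r4,c4): row 4 has {red,blue,black}; column 4 has {red,green,white} → yellow.
Cell (r4,c6): row 4 has {red,blue,yellow,black}; column 6 has {red,blue,green,yellow,black} → white.
Cell (r5,c3): row 5 has {blue,green,yellow,black,white}; column 3 has {blue,black,white} → red.
Cell (r6,c2): row 6 has {red,green,yellow,white}; column 2 has {red,blue,yellow,white} → black.
Cell (r6,c4): row 6 has {red,green,yellow,black,white}; column 4 has {red,green,yellow,white} → blue.
Cell (r3,c2): row 3 has {red,blue,white}; column 2 has {red,blue,yellow,black,white} → green.
Cell (r3,c3): row 3 has {red,blue,green,white}; column 3 has {red,blue,black,white} → yellow.
Cell (r3,c4): row 3 has {red,blue,green,yellow,white}; column 4 has {red,blue,green,yellow,white} → black.
Cell (r4,c3): row 4 has {red,blue,yellow,black,white}; column 3 has {red,blue,yellow,black,white} → green.

green yellow black white blue red / yellow white blue red green black / white green yellow black red blue / blue red green yellow black white / black blue red green white yellow / red black white blue yellow green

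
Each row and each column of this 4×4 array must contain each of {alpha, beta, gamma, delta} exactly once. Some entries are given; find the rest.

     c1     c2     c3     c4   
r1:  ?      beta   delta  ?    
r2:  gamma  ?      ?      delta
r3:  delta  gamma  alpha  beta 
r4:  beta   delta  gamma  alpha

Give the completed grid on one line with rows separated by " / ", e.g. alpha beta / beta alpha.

alpha beta delta gamma / gamma alpha beta delta / delta gamma alpha beta / beta delta gamma alpha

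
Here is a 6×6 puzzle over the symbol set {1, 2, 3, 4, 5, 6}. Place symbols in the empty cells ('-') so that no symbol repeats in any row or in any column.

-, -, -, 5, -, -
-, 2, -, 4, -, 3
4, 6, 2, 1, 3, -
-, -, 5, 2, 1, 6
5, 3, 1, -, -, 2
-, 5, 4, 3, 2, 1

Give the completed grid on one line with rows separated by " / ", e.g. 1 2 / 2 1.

Cell (r1,c6): row 1 has {5}; column 6 has {1,2,3,6} → 4.
Cell (r2,c3): row 2 has {2,3,4}; column 3 has {1,2,4,5} → 6.
Cell (r2,c5): row 2 has {2,3,4,6}; column 5 has {1,2,3} → 5.
Cell (r3,c6): row 3 has {1,2,3,4,6}; column 6 has {1,2,3,4,6} → 5.
Cell (r4,c1): row 4 has {1,2,5,6}; column 1 has {4,5} → 3.
Cell (r4,c2): row 4 has {1,2,3,5,6}; column 2 has {2,3,5,6} → 4.
Cell (r5,c4): row 5 has {1,2,3,5}; column 4 has {1,2,3,4,5} → 6.
Cell (r5,c5): row 5 has {1,2,3,5,6}; column 5 has {1,2,3,5} → 4.
Cell (r6,c1): row 6 has {1,2,3,4,5}; column 1 has {3,4,5} → 6.
Cell (r1,c2): row 1 has {4,5}; column 2 has {2,3,4,5,6} → 1.
Cell (r1,c3): row 1 has {1,4,5}; column 3 has {1,2,4,5,6} → 3.
Cell (r1,c5): row 1 has {1,3,4,5}; column 5 has {1,2,3,4,5} → 6.
Cell (r2,c1): row 2 has {2,3,4,5,6}; column 1 has {3,4,5,6} → 1.
Cell (r1,c1): row 1 has {1,3,4,5,6}; column 1 has {1,3,4,5,6} → 2.

2 1 3 5 6 4 / 1 2 6 4 5 3 / 4 6 2 1 3 5 / 3 4 5 2 1 6 / 5 3 1 6 4 2 / 6 5 4 3 2 1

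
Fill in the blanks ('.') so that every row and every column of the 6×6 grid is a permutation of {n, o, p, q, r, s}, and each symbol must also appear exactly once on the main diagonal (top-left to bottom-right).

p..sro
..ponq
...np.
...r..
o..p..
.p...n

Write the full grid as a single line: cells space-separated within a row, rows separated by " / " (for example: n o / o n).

(r2,c2) = s
(r5,c5) = q
(r6,c4) = q
(r2,c1) = r
(r3,c3) = o
(r6,c1) = s
(r6,c3) = r
(r6,c5) = o
(r3,c1) = q
(r3,c2) = r
(r3,c6) = s
(r4,c1) = n
(r4,c5) = s
(r4,c6) = p
(r5,c2) = n
(r5,c3) = s
(r5,c6) = r
(r1,c2) = q
(r1,c3) = n
(r4,c2) = o
(r4,c3) = q

p q n s r o / r s p o n q / q r o n p s / n o q r s p / o n s p q r / s p r q o n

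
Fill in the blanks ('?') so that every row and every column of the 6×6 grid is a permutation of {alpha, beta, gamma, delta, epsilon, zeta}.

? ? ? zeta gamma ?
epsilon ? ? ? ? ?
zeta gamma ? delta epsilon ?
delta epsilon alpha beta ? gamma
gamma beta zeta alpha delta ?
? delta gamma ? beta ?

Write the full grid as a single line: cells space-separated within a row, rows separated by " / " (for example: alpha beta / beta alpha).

beta alpha epsilon zeta gamma delta / epsilon zeta delta gamma alpha beta / zeta gamma beta delta epsilon alpha / delta epsilon alpha beta zeta gamma / gamma beta zeta alpha delta epsilon / alpha delta gamma epsilon beta zeta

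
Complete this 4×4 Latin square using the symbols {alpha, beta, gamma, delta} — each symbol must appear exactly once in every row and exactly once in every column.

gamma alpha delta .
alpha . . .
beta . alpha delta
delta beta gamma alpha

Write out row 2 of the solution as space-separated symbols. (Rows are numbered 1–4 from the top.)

Cell (r1,c4): row 1 has {alpha,gamma,delta}; column 4 has {alpha,delta} → beta.
Cell (r2,c3): row 2 has {alpha}; column 3 has {alpha,gamma,delta} → beta.
Cell (r2,c4): row 2 has {alpha,beta}; column 4 has {alpha,beta,delta} → gamma.
Cell (r3,c2): row 3 has {alpha,beta,delta}; column 2 has {alpha,beta} → gamma.
Cell (r2,c2): row 2 has {alpha,beta,gamma}; column 2 has {alpha,beta,gamma} → delta.

alpha delta beta gamma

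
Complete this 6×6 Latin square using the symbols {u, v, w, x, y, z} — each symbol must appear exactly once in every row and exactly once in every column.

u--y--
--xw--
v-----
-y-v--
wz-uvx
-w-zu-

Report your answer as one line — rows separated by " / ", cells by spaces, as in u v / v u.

u x z y w v / y v x w z u / v u w x y z / z y u v x w / w z y u v x / x w v z u y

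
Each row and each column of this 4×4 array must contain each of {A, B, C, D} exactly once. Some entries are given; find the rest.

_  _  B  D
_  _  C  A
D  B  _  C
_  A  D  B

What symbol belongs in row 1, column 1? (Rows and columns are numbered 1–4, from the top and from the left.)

A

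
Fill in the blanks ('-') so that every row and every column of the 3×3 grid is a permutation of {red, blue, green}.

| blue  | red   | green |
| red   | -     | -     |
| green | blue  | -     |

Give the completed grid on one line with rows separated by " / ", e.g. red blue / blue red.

blue red green / red green blue / green blue red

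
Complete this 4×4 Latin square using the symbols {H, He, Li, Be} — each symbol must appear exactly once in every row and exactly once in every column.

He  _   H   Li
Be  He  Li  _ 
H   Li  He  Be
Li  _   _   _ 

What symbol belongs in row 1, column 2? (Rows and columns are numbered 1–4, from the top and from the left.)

(r1,c2) = Be

Be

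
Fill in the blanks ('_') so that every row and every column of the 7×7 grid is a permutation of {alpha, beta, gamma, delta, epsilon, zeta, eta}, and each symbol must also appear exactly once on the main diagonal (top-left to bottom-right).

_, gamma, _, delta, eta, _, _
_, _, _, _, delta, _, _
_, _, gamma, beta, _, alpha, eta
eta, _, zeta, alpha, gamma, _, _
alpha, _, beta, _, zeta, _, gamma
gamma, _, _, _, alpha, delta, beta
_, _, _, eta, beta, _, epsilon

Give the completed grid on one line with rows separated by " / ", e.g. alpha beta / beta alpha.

beta gamma epsilon delta eta zeta alpha / epsilon eta alpha gamma delta beta zeta / delta zeta gamma beta epsilon alpha eta / eta beta zeta alpha gamma epsilon delta / alpha delta beta epsilon zeta eta gamma / gamma epsilon eta zeta alpha delta beta / zeta alpha delta eta beta gamma epsilon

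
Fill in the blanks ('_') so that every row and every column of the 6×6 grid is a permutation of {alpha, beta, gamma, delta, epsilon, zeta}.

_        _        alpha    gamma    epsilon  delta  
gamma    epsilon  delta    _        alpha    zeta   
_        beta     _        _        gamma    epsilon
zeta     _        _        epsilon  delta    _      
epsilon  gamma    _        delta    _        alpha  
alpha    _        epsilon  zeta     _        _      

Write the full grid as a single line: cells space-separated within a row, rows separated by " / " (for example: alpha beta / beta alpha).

beta zeta alpha gamma epsilon delta / gamma epsilon delta beta alpha zeta / delta beta zeta alpha gamma epsilon / zeta alpha gamma epsilon delta beta / epsilon gamma beta delta zeta alpha / alpha delta epsilon zeta beta gamma

(r1,c1): row 1 has {alpha,gamma,delta,epsilon}; column 1 has {alpha,gamma,epsilon,zeta}, so it must be beta.
(r1,c2): row 1 has {alpha,beta,gamma,delta,epsilon}; column 2 has {beta,gamma,epsilon}, so it must be zeta.
(r2,c4): row 2 has {alpha,gamma,delta,epsilon,zeta}; column 4 has {gamma,delta,epsilon,zeta}, so it must be beta.
(r3,c1): row 3 has {beta,gamma,epsilon}; column 1 has {alpha,beta,gamma,epsilon,zeta}, so it must be delta.
(r3,c3): row 3 has {beta,gamma,delta,epsilon}; column 3 has {alpha,delta,epsilon}, so it must be zeta.
(r3,c4): row 3 has {beta,gamma,delta,epsilon,zeta}; column 4 has {beta,gamma,delta,epsilon,zeta}, so it must be alpha.
(r4,c2): row 4 has {delta,epsilon,zeta}; column 2 has {beta,gamma,epsilon,zeta}, so it must be alpha.
(r5,c3): row 5 has {alpha,gamma,delta,epsilon}; column 3 has {alpha,delta,epsilon,zeta}, so it must be beta.
(r5,c5): row 5 has {alpha,beta,gamma,delta,epsilon}; column 5 has {alpha,gamma,delta,epsilon}, so it must be zeta.
(r6,c2): row 6 has {alpha,epsilon,zeta}; column 2 has {alpha,beta,gamma,epsilon,zeta}, so it must be delta.
(r6,c5): row 6 has {alpha,delta,epsilon,zeta}; column 5 has {alpha,gamma,delta,epsilon,zeta}, so it must be beta.
(r6,c6): row 6 has {alpha,beta,delta,epsilon,zeta}; column 6 has {alpha,delta,epsilon,zeta}, so it must be gamma.
(r4,c3): row 4 has {alpha,delta,epsilon,zeta}; column 3 has {alpha,beta,delta,epsilon,zeta}, so it must be gamma.
(r4,c6): row 4 has {alpha,gamma,delta,epsilon,zeta}; column 6 has {alpha,gamma,delta,epsilon,zeta}, so it must be beta.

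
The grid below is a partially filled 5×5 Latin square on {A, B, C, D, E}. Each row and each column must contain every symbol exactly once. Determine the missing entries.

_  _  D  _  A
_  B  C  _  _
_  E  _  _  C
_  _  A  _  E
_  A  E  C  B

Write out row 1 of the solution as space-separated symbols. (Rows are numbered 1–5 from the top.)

B C D E A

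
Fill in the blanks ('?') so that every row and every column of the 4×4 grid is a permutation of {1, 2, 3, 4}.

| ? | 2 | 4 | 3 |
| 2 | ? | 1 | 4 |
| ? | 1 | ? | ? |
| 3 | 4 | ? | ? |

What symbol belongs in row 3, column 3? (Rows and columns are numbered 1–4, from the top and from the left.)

row 1 has {2,3,4}; column 1 has {2,3} — only 1 is left for (r1,c1).
row 2 has {1,2,4}; column 2 has {1,2,4} — only 3 is left for (r2,c2).
row 3 has {1}; column 1 has {1,2,3} — only 4 is left for (r3,c1).
row 3 has {1,4}; column 4 has {3,4} — only 2 is left for (r3,c4).
row 4 has {3,4}; column 3 has {1,4} — only 2 is left for (r4,c3).
row 4 has {2,3,4}; column 4 has {2,3,4} — only 1 is left for (r4,c4).
row 3 has {1,2,4}; column 3 has {1,2,4} — only 3 is left for (r3,c3).

3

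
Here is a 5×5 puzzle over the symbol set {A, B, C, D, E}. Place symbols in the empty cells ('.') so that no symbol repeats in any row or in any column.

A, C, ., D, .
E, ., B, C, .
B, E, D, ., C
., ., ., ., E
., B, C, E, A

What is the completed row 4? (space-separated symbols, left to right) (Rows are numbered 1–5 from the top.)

C D A B E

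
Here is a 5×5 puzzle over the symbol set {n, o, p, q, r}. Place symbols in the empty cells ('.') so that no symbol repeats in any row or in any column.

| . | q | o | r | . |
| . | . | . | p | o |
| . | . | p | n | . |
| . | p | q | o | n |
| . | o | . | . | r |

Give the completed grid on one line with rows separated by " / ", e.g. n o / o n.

(r1,c5) = p
(r3,c2) = r
(r3,c5) = q
(r4,c1) = r
(r5,c3) = n
(r5,c4) = q
(r1,c1) = n
(r2,c1) = q
(r2,c2) = n
(r2,c3) = r
(r3,c1) = o
(r5,c1) = p

n q o r p / q n r p o / o r p n q / r p q o n / p o n q r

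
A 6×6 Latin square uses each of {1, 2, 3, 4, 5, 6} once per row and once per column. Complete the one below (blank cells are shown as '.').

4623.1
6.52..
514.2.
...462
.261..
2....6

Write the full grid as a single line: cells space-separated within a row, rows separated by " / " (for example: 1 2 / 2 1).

4 6 2 3 5 1 / 6 3 5 2 1 4 / 5 1 4 6 2 3 / 1 5 3 4 6 2 / 3 2 6 1 4 5 / 2 4 1 5 3 6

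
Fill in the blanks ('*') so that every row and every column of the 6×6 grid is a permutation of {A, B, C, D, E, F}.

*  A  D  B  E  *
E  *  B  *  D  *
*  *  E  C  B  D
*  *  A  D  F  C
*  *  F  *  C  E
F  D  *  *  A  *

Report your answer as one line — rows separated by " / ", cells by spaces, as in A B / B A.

Cell (r1,c1): row 1 has {A,B,D,E}; column 1 has {E,F} → C.
Cell (r1,c6): row 1 has {A,B,C,D,E}; column 6 has {C,D,E} → F.
Cell (r2,c6): row 2 has {B,D,E}; column 6 has {C,D,E,F} → A.
Cell (r3,c1): row 3 has {B,C,D,E}; column 1 has {C,E,F} → A.
Cell (r3,c2): row 3 has {A,B,C,D,E}; column 2 has {A,D} → F.
Cell (r4,c1): row 4 has {A,C,D,F}; column 1 has {A,C,E,F} → B.
Cell (r4,c2): row 4 has {A,B,C,D,F}; column 2 has {A,D,F} → E.
Cell (r5,c1): row 5 has {C,E,F}; column 1 has {A,B,C,E,F} → D.
Cell (r5,c2): row 5 has {C,D,E,F}; column 2 has {A,D,E,F} → B.
Cell (r5,c4): row 5 has {B,C,D,E,F}; column 4 has {B,C,D} → A.
Cell (r6,c3): row 6 has {A,D,F}; column 3 has {A,B,D,E,F} → C.
Cell (r6,c4): row 6 has {A,C,D,F}; column 4 has {A,B,C,D} → E.
Cell (r6,c6): row 6 has {A,C,D,E,F}; column 6 has {A,C,D,E,F} → B.
Cell (r2,c2): row 2 has {A,B,D,E}; column 2 has {A,B,D,E,F} → C.
Cell (r2,c4): row 2 has {A,B,C,D,E}; column 4 has {A,B,C,D,E} → F.

C A D B E F / E C B F D A / A F E C B D / B E A D F C / D B F A C E / F D C E A B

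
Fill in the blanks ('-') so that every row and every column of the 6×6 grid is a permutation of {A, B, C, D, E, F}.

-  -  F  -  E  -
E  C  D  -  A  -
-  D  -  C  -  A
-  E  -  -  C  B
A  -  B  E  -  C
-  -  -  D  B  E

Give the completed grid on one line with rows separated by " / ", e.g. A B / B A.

(r1,c6) = D
(r2,c6) = F
(r3,c3) = E
(r3,c5) = F
(r4,c3) = A
(r4,c4) = F
(r5,c2) = F
(r5,c5) = D
(r6,c2) = A
(r6,c3) = C
(r1,c2) = B
(r1,c4) = A
(r2,c4) = B
(r3,c1) = B
(r4,c1) = D
(r6,c1) = F
(r1,c1) = C

C B F A E D / E C D B A F / B D E C F A / D E A F C B / A F B E D C / F A C D B E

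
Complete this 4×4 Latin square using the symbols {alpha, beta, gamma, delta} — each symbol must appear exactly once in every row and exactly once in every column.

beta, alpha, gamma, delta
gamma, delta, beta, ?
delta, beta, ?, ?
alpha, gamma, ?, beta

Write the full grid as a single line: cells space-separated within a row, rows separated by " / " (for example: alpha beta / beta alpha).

beta alpha gamma delta / gamma delta beta alpha / delta beta alpha gamma / alpha gamma delta beta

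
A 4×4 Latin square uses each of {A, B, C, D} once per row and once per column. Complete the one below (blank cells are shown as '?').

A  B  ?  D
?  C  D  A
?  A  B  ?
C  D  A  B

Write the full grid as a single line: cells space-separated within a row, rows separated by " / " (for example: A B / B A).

A B C D / B C D A / D A B C / C D A B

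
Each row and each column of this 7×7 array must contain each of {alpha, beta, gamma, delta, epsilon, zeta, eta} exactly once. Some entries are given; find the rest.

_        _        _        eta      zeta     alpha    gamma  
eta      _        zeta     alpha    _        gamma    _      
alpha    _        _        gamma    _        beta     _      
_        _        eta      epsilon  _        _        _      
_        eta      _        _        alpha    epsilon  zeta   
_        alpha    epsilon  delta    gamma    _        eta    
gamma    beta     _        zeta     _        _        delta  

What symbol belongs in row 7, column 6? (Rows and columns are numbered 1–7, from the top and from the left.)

eta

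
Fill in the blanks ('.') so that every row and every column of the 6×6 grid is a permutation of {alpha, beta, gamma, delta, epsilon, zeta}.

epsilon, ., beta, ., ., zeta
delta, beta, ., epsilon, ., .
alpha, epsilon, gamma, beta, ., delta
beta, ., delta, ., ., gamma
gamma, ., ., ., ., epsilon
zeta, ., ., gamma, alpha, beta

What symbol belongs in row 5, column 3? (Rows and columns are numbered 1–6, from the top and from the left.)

alpha

(r2,c6) = alpha
(r3,c5) = zeta
(r4,c5) = epsilon
(r6,c2) = delta
(r6,c3) = epsilon
(r2,c3) = zeta
(r2,c5) = gamma
(r5,c3) = alpha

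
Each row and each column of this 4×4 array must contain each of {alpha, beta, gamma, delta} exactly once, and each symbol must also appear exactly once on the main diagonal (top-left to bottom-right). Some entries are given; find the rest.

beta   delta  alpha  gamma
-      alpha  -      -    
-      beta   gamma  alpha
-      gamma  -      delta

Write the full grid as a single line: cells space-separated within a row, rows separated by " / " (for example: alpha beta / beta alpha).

beta delta alpha gamma / gamma alpha delta beta / delta beta gamma alpha / alpha gamma beta delta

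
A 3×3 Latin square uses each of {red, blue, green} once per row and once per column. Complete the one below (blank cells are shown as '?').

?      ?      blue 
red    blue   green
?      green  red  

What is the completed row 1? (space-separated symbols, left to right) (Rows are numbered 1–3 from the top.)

green red blue

(r1,c1) = green
(r1,c2) = red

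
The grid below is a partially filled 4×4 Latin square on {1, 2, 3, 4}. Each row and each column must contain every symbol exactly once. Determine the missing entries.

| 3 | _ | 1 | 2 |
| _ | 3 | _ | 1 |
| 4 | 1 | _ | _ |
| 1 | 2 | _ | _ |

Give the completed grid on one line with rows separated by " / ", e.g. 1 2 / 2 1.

row 1 has {1,2,3}; column 2 has {1,2,3} — only 4 is left for (r1,c2).
row 2 has {1,3}; column 1 has {1,3,4} — only 2 is left for (r2,c1).
row 2 has {1,2,3}; column 3 has {1} — only 4 is left for (r2,c3).
row 3 has {1,4}; column 4 has {1,2} — only 3 is left for (r3,c4).
row 4 has {1,2}; column 3 has {1,4} — only 3 is left for (r4,c3).
row 4 has {1,2,3}; column 4 has {1,2,3} — only 4 is left for (r4,c4).
row 3 has {1,3,4}; column 3 has {1,3,4} — only 2 is left for (r3,c3).

3 4 1 2 / 2 3 4 1 / 4 1 2 3 / 1 2 3 4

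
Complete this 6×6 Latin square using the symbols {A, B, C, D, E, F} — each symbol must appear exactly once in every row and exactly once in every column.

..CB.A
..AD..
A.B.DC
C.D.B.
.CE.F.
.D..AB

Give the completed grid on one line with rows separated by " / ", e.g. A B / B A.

D F C B E A / F B A D C E / A E B F D C / C A D E B F / B C E A F D / E D F C A B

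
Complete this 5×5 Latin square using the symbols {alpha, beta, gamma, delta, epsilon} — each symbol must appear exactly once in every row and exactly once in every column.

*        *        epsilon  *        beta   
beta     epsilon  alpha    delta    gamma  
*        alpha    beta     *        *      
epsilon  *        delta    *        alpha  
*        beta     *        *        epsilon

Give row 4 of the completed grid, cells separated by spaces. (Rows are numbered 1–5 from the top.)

(r3,c5) = delta
(r4,c2) = gamma
(r4,c4) = beta

epsilon gamma delta beta alpha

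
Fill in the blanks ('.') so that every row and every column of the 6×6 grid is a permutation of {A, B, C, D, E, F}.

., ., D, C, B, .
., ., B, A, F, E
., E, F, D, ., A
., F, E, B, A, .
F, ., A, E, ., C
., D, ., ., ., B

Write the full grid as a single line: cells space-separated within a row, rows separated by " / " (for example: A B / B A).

(r1,c2): row 1 has {B,C,D}; column 2 has {D,E,F}, so it must be A.
(r1,c6): row 1 has {A,B,C,D}; column 6 has {A,B,C,E}, so it must be F.
(r2,c2): row 2 has {A,B,E,F}; column 2 has {A,D,E,F}, so it must be C.
(r3,c5): row 3 has {A,D,E,F}; column 5 has {A,B,F}, so it must be C.
(r4,c6): row 4 has {A,B,E,F}; column 6 has {A,B,C,E,F}, so it must be D.
(r5,c2): row 5 has {A,C,E,F}; column 2 has {A,C,D,E,F}, so it must be B.
(r5,c5): row 5 has {A,B,C,E,F}; column 5 has {A,B,C,F}, so it must be D.
(r6,c3): row 6 has {B,D}; column 3 has {A,B,D,E,F}, so it must be C.
(r6,c4): row 6 has {B,C,D}; column 4 has {A,B,C,D,E}, so it must be F.
(r6,c5): row 6 has {B,C,D,F}; column 5 has {A,B,C,D,F}, so it must be E.
(r1,c1): row 1 has {A,B,C,D,F}; column 1 has {F}, so it must be E.
(r2,c1): row 2 has {A,B,C,E,F}; column 1 has {E,F}, so it must be D.
(r3,c1): row 3 has {A,C,D,E,F}; column 1 has {D,E,F}, so it must be B.
(r4,c1): row 4 has {A,B,D,E,F}; column 1 has {B,D,E,F}, so it must be C.
(r6,c1): row 6 has {B,C,D,E,F}; column 1 has {B,C,D,E,F}, so it must be A.

E A D C B F / D C B A F E / B E F D C A / C F E B A D / F B A E D C / A D C F E B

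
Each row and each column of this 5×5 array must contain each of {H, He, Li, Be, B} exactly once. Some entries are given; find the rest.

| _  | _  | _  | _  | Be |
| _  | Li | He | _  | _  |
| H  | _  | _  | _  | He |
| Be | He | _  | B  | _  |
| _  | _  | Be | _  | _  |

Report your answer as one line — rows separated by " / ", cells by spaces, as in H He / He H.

He B Li H Be / B Li He Be H / H Be B Li He / Be He H B Li / Li H Be He B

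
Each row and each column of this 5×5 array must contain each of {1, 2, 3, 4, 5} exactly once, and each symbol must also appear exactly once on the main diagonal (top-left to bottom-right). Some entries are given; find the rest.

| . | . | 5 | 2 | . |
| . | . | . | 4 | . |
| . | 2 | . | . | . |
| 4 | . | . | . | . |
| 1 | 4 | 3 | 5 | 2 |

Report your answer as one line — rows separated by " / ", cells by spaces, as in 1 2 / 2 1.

3 1 5 2 4 / 2 5 1 4 3 / 5 2 4 3 1 / 4 3 2 1 5 / 1 4 3 5 2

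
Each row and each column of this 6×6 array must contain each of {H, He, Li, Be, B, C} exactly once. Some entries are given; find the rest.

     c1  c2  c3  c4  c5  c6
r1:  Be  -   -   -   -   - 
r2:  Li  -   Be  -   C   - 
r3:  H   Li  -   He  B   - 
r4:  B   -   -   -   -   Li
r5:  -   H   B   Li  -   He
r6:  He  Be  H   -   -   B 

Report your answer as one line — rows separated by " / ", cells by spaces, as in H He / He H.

Be B Li H He C / Li He Be B C H / H Li C He B Be / B C He Be H Li / C H B Li Be He / He Be H C Li B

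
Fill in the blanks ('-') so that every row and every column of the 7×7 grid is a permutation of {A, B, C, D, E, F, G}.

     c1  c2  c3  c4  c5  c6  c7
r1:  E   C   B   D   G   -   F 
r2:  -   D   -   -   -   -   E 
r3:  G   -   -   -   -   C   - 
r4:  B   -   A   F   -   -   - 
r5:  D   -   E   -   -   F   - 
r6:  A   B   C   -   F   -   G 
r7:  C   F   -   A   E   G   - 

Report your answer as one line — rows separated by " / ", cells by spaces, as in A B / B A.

E C B D G A F / F D G C A B E / G E F B D C A / B G A F C E D / D A E G B F C / A B C E F D G / C F D A E G B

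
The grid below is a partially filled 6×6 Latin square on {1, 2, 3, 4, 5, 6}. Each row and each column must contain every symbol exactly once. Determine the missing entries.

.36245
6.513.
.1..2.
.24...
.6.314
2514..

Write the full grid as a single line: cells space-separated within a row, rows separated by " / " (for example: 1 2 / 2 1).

Cell (r1,c1): row 1 has {2,3,4,5,6}; column 1 has {2,6} → 1.
Cell (r2,c2): row 2 has {1,3,5,6}; column 2 has {1,2,3,5,6} → 4.
Cell (r2,c6): row 2 has {1,3,4,5,6}; column 6 has {4,5} → 2.
Cell (r3,c3): row 3 has {1,2}; column 3 has {1,4,5,6} → 3.
Cell (r3,c6): row 3 has {1,2,3}; column 6 has {2,4,5} → 6.
Cell (r5,c1): row 5 has {1,3,4,6}; column 1 has {1,2,6} → 5.
Cell (r5,c3): row 5 has {1,3,4,5,6}; column 3 has {1,3,4,5,6} → 2.
Cell (r6,c5): row 6 has {1,2,4,5}; column 5 has {1,2,3,4} → 6.
Cell (r6,c6): row 6 has {1,2,4,5,6}; column 6 has {2,4,5,6} → 3.
Cell (r3,c1): row 3 has {1,2,3,6}; column 1 has {1,2,5,6} → 4.
Cell (r3,c4): row 3 has {1,2,3,4,6}; column 4 has {1,2,3,4} → 5.
Cell (r4,c1): row 4 has {2,4}; column 1 has {1,2,4,5,6} → 3.
Cell (r4,c4): row 4 has {2,3,4}; column 4 has {1,2,3,4,5} → 6.
Cell (r4,c5): row 4 has {2,3,4,6}; column 5 has {1,2,3,4,6} → 5.
Cell (r4,c6): row 4 has {2,3,4,5,6}; column 6 has {2,3,4,5,6} → 1.

1 3 6 2 4 5 / 6 4 5 1 3 2 / 4 1 3 5 2 6 / 3 2 4 6 5 1 / 5 6 2 3 1 4 / 2 5 1 4 6 3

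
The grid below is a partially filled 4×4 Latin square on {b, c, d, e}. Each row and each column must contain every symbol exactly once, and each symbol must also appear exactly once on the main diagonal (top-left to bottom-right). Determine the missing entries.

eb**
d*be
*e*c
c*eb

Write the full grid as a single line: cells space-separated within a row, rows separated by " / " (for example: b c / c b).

(r1,c4): row 1 has {b,e}; column 4 has {b,c,e}, so it must be d.
(r2,c2): row 2 has {b,d,e}; column 2 has {b,e}; the diagonal has {b,e}, so it must be c.
(r3,c1): row 3 has {c,e}; column 1 has {c,d,e}, so it must be b.
(r3,c3): row 3 has {b,c,e}; column 3 has {b,e}; the diagonal has {b,c,e}, so it must be d.
(r4,c2): row 4 has {b,c,e}; column 2 has {b,c,e}, so it must be d.
(r1,c3): row 1 has {b,d,e}; column 3 has {b,d,e}, so it must be c.

e b c d / d c b e / b e d c / c d e b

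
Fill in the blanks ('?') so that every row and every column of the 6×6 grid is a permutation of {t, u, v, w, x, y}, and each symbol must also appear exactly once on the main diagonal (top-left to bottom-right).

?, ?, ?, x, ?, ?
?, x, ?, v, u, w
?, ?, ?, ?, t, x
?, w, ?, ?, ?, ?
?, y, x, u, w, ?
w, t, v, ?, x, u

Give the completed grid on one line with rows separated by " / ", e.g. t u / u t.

Cell (r3,c3): row 3 has {t,x}; column 3 has {v,x}; the diagonal has {u,w,x} → y.
Cell (r3,c4): row 3 has {t,x,y}; column 4 has {u,v,x} → w.
Cell (r4,c4): row 4 has {w}; column 4 has {u,v,w,x}; the diagonal has {u,w,x,y} → t.
Cell (r6,c4): row 6 has {t,u,v,w,x}; column 4 has {t,u,v,w,x} → y.
Cell (r1,c1): row 1 has {x}; column 1 has {w}; the diagonal has {t,u,w,x,y} → v.
Cell (r1,c2): row 1 has {v,x}; column 2 has {t,w,x,y} → u.
Cell (r1,c5): row 1 has {u,v,x}; column 5 has {t,u,w,x} → y.
Cell (r1,c6): row 1 has {u,v,x,y}; column 6 has {u,w,x} → t.
Cell (r2,c3): row 2 has {u,v,w,x}; column 3 has {v,x,y} → t.
Cell (r3,c1): row 3 has {t,w,x,y}; column 1 has {v,w} → u.
Cell (r3,c2): row 3 has {t,u,w,x,y}; column 2 has {t,u,w,x,y} → v.
Cell (r4,c3): row 4 has {t,w}; column 3 has {t,v,x,y} → u.
Cell (r4,c5): row 4 has {t,u,w}; column 5 has {t,u,w,x,y} → v.
Cell (r4,c6): row 4 has {t,u,v,w}; column 6 has {t,u,w,x} → y.
Cell (r5,c1): row 5 has {u,w,x,y}; column 1 has {u,v,w} → t.
Cell (r5,c6): row 5 has {t,u,w,x,y}; column 6 has {t,u,w,x,y} → v.
Cell (r1,c3): row 1 has {t,u,v,x,y}; column 3 has {t,u,v,x,y} → w.
Cell (r2,c1): row 2 has {t,u,v,w,x}; column 1 has {t,u,v,w} → y.
Cell (r4,c1): row 4 has {t,u,v,w,y}; column 1 has {t,u,v,w,y} → x.

v u w x y t / y x t v u w / u v y w t x / x w u t v y / t y x u w v / w t v y x u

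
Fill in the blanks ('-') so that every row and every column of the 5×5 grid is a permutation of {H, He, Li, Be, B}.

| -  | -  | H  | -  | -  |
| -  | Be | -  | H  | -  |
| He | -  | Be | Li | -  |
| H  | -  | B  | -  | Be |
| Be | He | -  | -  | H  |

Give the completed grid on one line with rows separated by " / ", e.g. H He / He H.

Li B H Be He / B Be He H Li / He H Be Li B / H Li B He Be / Be He Li B H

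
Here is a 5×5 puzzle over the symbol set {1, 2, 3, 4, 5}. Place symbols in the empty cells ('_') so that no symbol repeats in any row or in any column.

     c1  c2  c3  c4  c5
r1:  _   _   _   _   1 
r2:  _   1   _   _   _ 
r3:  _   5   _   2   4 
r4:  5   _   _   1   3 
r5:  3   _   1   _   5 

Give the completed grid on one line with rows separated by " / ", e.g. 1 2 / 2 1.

Cell (r2,c5): row 2 has {1}; column 5 has {1,3,4,5} → 2.
Cell (r3,c1): row 3 has {2,4,5}; column 1 has {3,5} → 1.
Cell (r3,c3): row 3 has {1,2,4,5}; column 3 has {1} → 3.
Cell (r5,c4): row 5 has {1,3,5}; column 4 has {1,2} → 4.
Cell (r2,c1): row 2 has {1,2}; column 1 has {1,3,5} → 4.
Cell (r2,c3): row 2 has {1,2,4}; column 3 has {1,3} → 5.
Cell (r2,c4): row 2 has {1,2,4,5}; column 4 has {1,2,4} → 3.
Cell (r5,c2): row 5 has {1,3,4,5}; column 2 has {1,5} → 2.
Cell (r1,c1): row 1 has {1}; column 1 has {1,3,4,5} → 2.
Cell (r1,c3): row 1 has {1,2}; column 3 has {1,3,5} → 4.
Cell (r1,c4): row 1 has {1,2,4}; column 4 has {1,2,3,4} → 5.
Cell (r4,c2): row 4 has {1,3,5}; column 2 has {1,2,5} → 4.
Cell (r4,c3): row 4 has {1,3,4,5}; column 3 has {1,3,4,5} → 2.
Cell (r1,c2): row 1 has {1,2,4,5}; column 2 has {1,2,4,5} → 3.

2 3 4 5 1 / 4 1 5 3 2 / 1 5 3 2 4 / 5 4 2 1 3 / 3 2 1 4 5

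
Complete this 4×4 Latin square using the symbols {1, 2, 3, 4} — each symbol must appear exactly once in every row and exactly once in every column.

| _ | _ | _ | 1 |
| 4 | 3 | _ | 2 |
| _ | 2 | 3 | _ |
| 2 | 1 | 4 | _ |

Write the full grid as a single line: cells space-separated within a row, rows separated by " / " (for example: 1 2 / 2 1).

3 4 2 1 / 4 3 1 2 / 1 2 3 4 / 2 1 4 3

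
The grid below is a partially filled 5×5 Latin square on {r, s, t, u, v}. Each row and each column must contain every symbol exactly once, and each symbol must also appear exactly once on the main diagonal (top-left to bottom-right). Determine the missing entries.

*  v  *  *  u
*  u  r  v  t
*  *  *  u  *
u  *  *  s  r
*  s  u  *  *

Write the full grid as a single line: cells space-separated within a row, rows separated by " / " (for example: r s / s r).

(r2,c1): row 2 has {r,t,u,v}; column 1 has {u}, so it must be s.
(r4,c2): row 4 has {r,s,u}; column 2 has {s,u,v}, so it must be t.
(r4,c3): row 4 has {r,s,t,u}; column 3 has {r,u}, so it must be v.
(r5,c5): row 5 has {s,u}; column 5 has {r,t,u}; the diagonal has {s,u}, so it must be v.
(r3,c2): row 3 has {u}; column 2 has {s,t,u,v}, so it must be r.
(r3,c3): row 3 has {r,u}; column 3 has {r,u,v}; the diagonal has {s,u,v}, so it must be t.
(r3,c5): row 3 has {r,t,u}; column 5 has {r,t,u,v}, so it must be s.
(r1,c1): row 1 has {u,v}; column 1 has {s,u}; the diagonal has {s,t,u,v}, so it must be r.
(r1,c3): row 1 has {r,u,v}; column 3 has {r,t,u,v}, so it must be s.
(r1,c4): row 1 has {r,s,u,v}; column 4 has {s,u,v}, so it must be t.
(r3,c1): row 3 has {r,s,t,u}; column 1 has {r,s,u}, so it must be v.
(r5,c1): row 5 has {s,u,v}; column 1 has {r,s,u,v}, so it must be t.
(r5,c4): row 5 has {s,t,u,v}; column 4 has {s,t,u,v}, so it must be r.

r v s t u / s u r v t / v r t u s / u t v s r / t s u r v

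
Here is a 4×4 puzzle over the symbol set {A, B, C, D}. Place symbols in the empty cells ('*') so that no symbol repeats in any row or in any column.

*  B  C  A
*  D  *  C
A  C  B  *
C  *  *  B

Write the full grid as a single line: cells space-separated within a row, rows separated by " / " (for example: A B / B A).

(r1,c1) = D
(r2,c1) = B
(r2,c3) = A
(r3,c4) = D
(r4,c2) = A
(r4,c3) = D

D B C A / B D A C / A C B D / C A D B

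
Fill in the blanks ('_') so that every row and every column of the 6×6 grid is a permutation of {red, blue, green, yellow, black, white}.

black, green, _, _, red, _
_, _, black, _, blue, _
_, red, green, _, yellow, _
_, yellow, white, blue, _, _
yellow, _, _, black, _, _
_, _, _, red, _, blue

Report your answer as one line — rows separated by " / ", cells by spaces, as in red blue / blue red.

black green blue yellow red white / red white black green blue yellow / blue red green white yellow black / green yellow white blue black red / yellow blue red black white green / white black yellow red green blue

row 2 has {blue,black}; column 2 has {red,green,yellow} — only white is left for (r2,c2).
row 3 has {red,green,yellow}; column 4 has {red,blue,black} — only white is left for (r3,c4).
row 3 has {red,green,yellow,white}; column 6 has {blue} — only black is left for (r3,c6).
row 5 has {yellow,black}; column 2 has {red,green,yellow,white} — only blue is left for (r5,c2).
row 5 has {blue,yellow,black}; column 3 has {green,black,white} — only red is left for (r5,c3).
row 6 has {red,blue}; column 2 has {red,blue,green,yellow,white} — only black is left for (r6,c2).
row 6 has {red,blue,black}; column 3 has {red,green,black,white} — only yellow is left for (r6,c3).
row 1 has {red,green,black}; column 3 has {red,green,yellow,black,white} — only blue is left for (r1,c3).
row 1 has {red,blue,green,black}; column 4 has {red,blue,black,white} — only yellow is left for (r1,c4).
row 1 has {red,blue,green,yellow,black}; column 6 has {blue,black} — only white is left for (r1,c6).
row 2 has {blue,black,white}; column 4 has {red,blue,yellow,black,white} — only green is left for (r2,c4).
row 3 has {red,green,yellow,black,white}; column 1 has {yellow,black} — only blue is left for (r3,c1).
row 5 has {red,blue,yellow,black}; column 6 has {blue,black,white} — only green is left for (r5,c6).
row 2 has {blue,green,black,white}; column 1 has {blue,yellow,black} — only red is left for (r2,c1).
row 2 has {red,blue,green,black,white}; column 6 has {blue,green,black,white} — only yellow is left for (r2,c6).
row 4 has {blue,yellow,white}; column 1 has {red,blue,yellow,black} — only green is left for (r4,c1).
row 4 has {blue,green,yellow,white}; column 5 has {red,blue,yellow} — only black is left for (r4,c5).
row 4 has {blue,green,yellow,black,white}; column 6 has {blue,green,yellow,black,white} — only red is left for (r4,c6).
row 5 has {red,blue,green,yellow,black}; column 5 has {red,blue,yellow,black} — only white is left for (r5,c5).
row 6 has {red,blue,yellow,black}; column 1 has {red,blue,green,yellow,black} — only white is left for (r6,c1).
row 6 has {red,blue,yellow,black,white}; column 5 has {red,blue,yellow,black,white} — only green is left for (r6,c5).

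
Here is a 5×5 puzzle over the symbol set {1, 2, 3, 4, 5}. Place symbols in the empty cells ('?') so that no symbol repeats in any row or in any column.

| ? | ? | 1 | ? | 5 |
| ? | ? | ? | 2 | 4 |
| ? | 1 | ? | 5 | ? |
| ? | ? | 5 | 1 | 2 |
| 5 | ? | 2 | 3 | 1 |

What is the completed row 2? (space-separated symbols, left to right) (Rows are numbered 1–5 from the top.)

1 5 3 2 4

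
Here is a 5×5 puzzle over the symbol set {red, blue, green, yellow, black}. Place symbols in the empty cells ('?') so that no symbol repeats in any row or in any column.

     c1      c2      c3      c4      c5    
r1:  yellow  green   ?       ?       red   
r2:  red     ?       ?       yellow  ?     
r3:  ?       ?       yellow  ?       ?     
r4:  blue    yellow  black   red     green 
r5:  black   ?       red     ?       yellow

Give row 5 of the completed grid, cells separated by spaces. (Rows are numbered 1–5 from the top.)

black blue red green yellow

(r1,c3) = blue
(r1,c4) = black
(r2,c3) = green
(r3,c1) = green
(r3,c4) = blue
(r3,c5) = black
(r5,c2) = blue
(r5,c4) = green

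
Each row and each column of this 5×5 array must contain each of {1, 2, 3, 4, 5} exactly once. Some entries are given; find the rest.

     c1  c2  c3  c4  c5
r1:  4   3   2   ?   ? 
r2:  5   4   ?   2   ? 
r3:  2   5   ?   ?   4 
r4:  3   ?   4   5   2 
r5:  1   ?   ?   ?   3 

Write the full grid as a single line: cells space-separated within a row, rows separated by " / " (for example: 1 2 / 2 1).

4 3 2 1 5 / 5 4 3 2 1 / 2 5 1 3 4 / 3 1 4 5 2 / 1 2 5 4 3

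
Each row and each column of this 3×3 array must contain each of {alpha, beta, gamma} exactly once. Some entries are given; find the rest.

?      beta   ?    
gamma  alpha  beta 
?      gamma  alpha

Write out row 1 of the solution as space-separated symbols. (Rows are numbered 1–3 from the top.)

alpha beta gamma

row 1 has {beta}; column 1 has {gamma} — only alpha is left for (r1,c1).
row 1 has {alpha,beta}; column 3 has {alpha,beta} — only gamma is left for (r1,c3).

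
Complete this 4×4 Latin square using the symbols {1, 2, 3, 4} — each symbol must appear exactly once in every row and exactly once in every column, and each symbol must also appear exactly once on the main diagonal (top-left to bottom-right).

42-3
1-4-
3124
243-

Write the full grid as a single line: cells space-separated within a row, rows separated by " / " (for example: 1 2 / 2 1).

4 2 1 3 / 1 3 4 2 / 3 1 2 4 / 2 4 3 1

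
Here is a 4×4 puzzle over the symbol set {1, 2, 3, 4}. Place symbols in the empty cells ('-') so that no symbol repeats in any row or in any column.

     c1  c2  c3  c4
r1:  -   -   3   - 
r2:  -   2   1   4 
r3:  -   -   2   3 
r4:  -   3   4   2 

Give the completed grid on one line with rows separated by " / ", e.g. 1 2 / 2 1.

2 4 3 1 / 3 2 1 4 / 4 1 2 3 / 1 3 4 2

row 1 has {3}; column 4 has {2,3,4} — only 1 is left for (r1,c4).
row 2 has {1,2,4}; column 1 is empty so far — only 3 is left for (r2,c1).
row 4 has {2,3,4}; column 1 has {3} — only 1 is left for (r4,c1).
row 1 has {1,3}; column 2 has {2,3} — only 4 is left for (r1,c2).
row 3 has {2,3}; column 1 has {1,3} — only 4 is left for (r3,c1).
row 3 has {2,3,4}; column 2 has {2,3,4} — only 1 is left for (r3,c2).
row 1 has {1,3,4}; column 1 has {1,3,4} — only 2 is left for (r1,c1).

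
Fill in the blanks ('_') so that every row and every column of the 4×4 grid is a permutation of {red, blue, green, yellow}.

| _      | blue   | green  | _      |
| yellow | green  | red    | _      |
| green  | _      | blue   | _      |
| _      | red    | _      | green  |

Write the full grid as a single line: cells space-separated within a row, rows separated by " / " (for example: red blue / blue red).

red blue green yellow / yellow green red blue / green yellow blue red / blue red yellow green

Cell (r1,c1): row 1 has {blue,green}; column 1 has {green,yellow} → red.
Cell (r1,c4): row 1 has {red,blue,green}; column 4 has {green} → yellow.
Cell (r2,c4): row 2 has {red,green,yellow}; column 4 has {green,yellow} → blue.
Cell (r3,c2): row 3 has {blue,green}; column 2 has {red,blue,green} → yellow.
Cell (r3,c4): row 3 has {blue,green,yellow}; column 4 has {blue,green,yellow} → red.
Cell (r4,c1): row 4 has {red,green}; column 1 has {red,green,yellow} → blue.
Cell (r4,c3): row 4 has {red,blue,green}; column 3 has {red,blue,green} → yellow.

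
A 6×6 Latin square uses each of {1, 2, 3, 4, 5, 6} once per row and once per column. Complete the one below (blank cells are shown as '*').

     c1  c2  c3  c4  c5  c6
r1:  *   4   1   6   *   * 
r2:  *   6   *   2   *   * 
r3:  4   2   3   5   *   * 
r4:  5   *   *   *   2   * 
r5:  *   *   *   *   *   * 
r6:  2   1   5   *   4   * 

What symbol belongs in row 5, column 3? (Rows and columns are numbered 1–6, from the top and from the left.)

2

(r1,c1) = 3
(r1,c5) = 5
(r1,c6) = 2
(r2,c1) = 1
(r2,c3) = 4
(r2,c5) = 3
(r2,c6) = 5
(r4,c2) = 3
(r4,c3) = 6
(r5,c1) = 6
(r5,c2) = 5
(r5,c3) = 2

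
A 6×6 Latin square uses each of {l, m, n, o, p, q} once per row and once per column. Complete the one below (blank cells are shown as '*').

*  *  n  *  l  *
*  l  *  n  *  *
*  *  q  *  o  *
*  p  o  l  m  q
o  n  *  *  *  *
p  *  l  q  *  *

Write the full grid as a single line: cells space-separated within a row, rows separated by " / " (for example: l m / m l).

m q n o l p / q l m n p o / l m q p o n / n p o l m q / o n p m q l / p o l q n m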